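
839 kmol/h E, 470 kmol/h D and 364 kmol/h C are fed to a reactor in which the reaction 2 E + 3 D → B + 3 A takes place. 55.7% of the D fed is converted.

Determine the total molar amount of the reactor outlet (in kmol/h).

1590 kmol/h

D reacted = 0.557 × 470 = 261.8 kmol/h; ν_D = −3, so ξ = 261.8/3 = 87.26 kmol/h.
Outlet amounts (n = n₀ + ν ξ):
  E: 839 − 2(87.26) = 664.5
  D: 470 − 3(87.26) = 208.2
  B: 0 + 1(87.26) = 87.26
  A: 0 + 3(87.26) = 261.8
  C: 364 (inert)
Total out = 664.5 + 208.2 + 87.26 + 261.8 + 364 = 1586 kmol/h.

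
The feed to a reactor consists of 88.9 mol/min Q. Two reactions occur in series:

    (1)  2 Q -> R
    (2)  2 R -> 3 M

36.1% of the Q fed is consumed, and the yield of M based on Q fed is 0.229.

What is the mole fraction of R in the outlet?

Conversion of Q: Q consumed = 2ξ₁ = 0.361 × 88.9 → ξ₁ = 16.05 mol/min.
Yield of M: 3ξ₂ / 88.9 = 0.229 → ξ₂ = 6.786 mol/min.
Outlet amounts (n = n₀ + Σ ν·ξ):
  Q: 88.9 − 2(16.05) = 56.81
  R: 0 + 1(16.05) − 2(6.786) = 2.474
  M: 0 + 3(6.786) = 20.36
Total out = 79.64 mol/min; y_R = 2.474 / 79.64 = 0.03107.

0.0311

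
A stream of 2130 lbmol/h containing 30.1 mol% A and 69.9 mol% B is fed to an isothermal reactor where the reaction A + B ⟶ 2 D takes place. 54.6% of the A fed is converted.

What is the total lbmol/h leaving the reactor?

2130 lbmol/h

A reacted = 0.546 × 641.1 = 350.1 lbmol/h; ν_A = −1, so ξ = 350.1/1 = 350.1 lbmol/h.
Outlet amounts (n = n₀ + ν ξ):
  A: 641.1 − 1(350.1) = 291.1
  B: 1489 − 1(350.1) = 1139
  D: 0 + 2(350.1) = 700.1
Total out = 291.1 + 1139 + 700.1 = 2130 lbmol/h.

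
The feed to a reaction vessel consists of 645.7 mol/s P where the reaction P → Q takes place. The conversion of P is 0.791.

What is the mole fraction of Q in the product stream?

0.791

P reacted = 0.791 × 645.7 = 510.7 mol/s; ν_P = −1, so ξ = 510.7/1 = 510.7 mol/s.
Outlet amounts (n = n₀ + ν ξ):
  P: 645.7 − 1(510.7) = 135
  Q: 0 + 1(510.7) = 510.7
Total out = 645.7 mol/s; y_Q = 510.7 / 645.7 = 0.791.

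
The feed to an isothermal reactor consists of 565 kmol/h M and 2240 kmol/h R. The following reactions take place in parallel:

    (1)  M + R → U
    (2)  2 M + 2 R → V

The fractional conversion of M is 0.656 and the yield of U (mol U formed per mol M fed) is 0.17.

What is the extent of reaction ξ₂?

ξ₂ = 137 kmol/h

Yield of U: 1ξ₁ / 565 = 0.17 → ξ₁ = 96.05 kmol/h.
Conversion of M: 1ξ₁ + 2ξ₂ = 0.656 × 565 = 370.6 → ξ₂ = 137.3 kmol/h.
Outlet amounts (n = n₀ + Σ ν·ξ):
  M: 565 − 1(96.05) − 2(137.3) = 194.4
  R: 2240 − 1(96.05) − 2(137.3) = 1869
  U: 0 + 1(96.05) = 96.05
  V: 0 + 1(137.3) = 137.3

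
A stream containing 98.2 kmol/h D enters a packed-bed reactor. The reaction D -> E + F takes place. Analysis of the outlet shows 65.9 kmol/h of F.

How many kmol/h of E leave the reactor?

65.9 kmol/h

For F: n = n₀ + 1ξ → 65.9 = 0 + 1ξ, giving ξ = 65.9 kmol/h.
Outlet amounts (n = n₀ + ν ξ):
  D: 98.2 − 1(65.9) = 32.3
  E: 0 + 1(65.9) = 65.9
  F: 0 + 1(65.9) = 65.9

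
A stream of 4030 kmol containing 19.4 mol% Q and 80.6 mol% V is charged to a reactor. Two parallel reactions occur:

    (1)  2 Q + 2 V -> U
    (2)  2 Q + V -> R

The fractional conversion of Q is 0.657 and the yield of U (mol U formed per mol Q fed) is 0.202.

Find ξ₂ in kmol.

ξ₂ = 98.9 kmol

Yield of U: 1ξ₁ / 781.8 = 0.202 → ξ₁ = 157.9 kmol.
Conversion of Q: 2ξ₁ + 2ξ₂ = 0.657 × 781.8 = 513.7 → ξ₂ = 98.9 kmol.
Outlet amounts (n = n₀ + Σ ν·ξ):
  Q: 781.8 − 2(157.9) − 2(98.9) = 268.2
  V: 3248 − 2(157.9) − 1(98.9) = 2833
  U: 0 + 1(157.9) = 157.9
  R: 0 + 1(98.9) = 98.9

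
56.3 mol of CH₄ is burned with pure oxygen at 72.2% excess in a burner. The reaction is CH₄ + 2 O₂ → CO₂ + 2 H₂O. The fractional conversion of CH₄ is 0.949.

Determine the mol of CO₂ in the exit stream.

53.4 mol

Stoichiometric O₂ = 2 × 56.3 = 112.6 mol; O₂ fed = 112.6 × 1.722 = 193.9 mol.
Fuel reacted = 0.949 × 56.3 → ξ = 53.43 mol.
Outlet (n = n₀ + ν ξ):
  CH₄: 56.3 − 1(53.43) = 2.871
  O₂: 193.9 − 2(53.43) = 87.04
  CO₂: 0 + 1(53.43) = 53.43
  H₂O: 0 + 2(53.43) = 106.9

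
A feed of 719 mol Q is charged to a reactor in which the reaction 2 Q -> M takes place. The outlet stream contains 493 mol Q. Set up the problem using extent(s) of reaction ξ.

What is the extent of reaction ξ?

ξ = 113 mol

For Q: n = n₀ − 2ξ → 493 = 719 − 2ξ, giving ξ = 113 mol.
Outlet amounts (n = n₀ + ν ξ):
  Q: 719 − 2(113) = 493
  M: 0 + 1(113) = 113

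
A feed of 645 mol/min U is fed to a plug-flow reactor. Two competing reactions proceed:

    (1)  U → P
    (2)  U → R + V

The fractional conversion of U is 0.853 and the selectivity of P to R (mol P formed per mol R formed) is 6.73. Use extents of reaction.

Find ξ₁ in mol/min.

ξ₁ = 479 mol/min

Conversion of U: U consumed = 0.853 × 645 = 550.2 mol/min = 1ξ₁ + 1ξ₂.
Selectivity: 1ξ₁ / (1ξ₂) = 6.73 → ξ₁ = 6.73 ξ₂.
Substitute: (1·6.73 + 1) ξ₂ = 550.2 → ξ₂ = 71.18 mol/min, ξ₁ = 479 mol/min.
Outlet amounts (n = n₀ + Σ ν·ξ):
  U: 645 − 1(479) − 1(71.18) = 94.82
  P: 0 + 1(479) = 479
  R: 0 + 1(71.18) = 71.18
  V: 0 + 1(71.18) = 71.18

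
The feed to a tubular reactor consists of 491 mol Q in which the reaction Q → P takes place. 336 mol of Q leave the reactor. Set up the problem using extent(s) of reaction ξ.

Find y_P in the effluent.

For Q: n = n₀ − 1ξ → 336 = 491 − 1ξ, giving ξ = 155 mol.
Outlet amounts (n = n₀ + ν ξ):
  Q: 491 − 1(155) = 336
  P: 0 + 1(155) = 155
Total out = 491 mol; y_P = 155 / 491 = 0.3157.

0.316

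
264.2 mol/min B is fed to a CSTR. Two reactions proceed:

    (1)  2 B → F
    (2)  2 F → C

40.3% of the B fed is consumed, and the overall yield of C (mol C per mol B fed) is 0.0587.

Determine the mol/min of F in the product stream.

22.2 mol/min

Conversion of B: B consumed = 2ξ₁ = 0.403 × 264.2 → ξ₁ = 53.24 mol/min.
Yield of C: 1ξ₂ / 264.2 = 0.0587 → ξ₂ = 15.51 mol/min.
Outlet amounts (n = n₀ + Σ ν·ξ):
  B: 264.2 − 2(53.24) = 157.7
  F: 0 + 1(53.24) − 2(15.51) = 22.22
  C: 0 + 1(15.51) = 15.51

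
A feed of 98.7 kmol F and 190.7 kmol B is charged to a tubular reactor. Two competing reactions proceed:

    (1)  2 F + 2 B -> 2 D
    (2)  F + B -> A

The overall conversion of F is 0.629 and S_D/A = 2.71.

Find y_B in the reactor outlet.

Conversion of F: F consumed = 0.629 × 98.7 = 62.08 kmol = 2ξ₁ + 1ξ₂.
Selectivity: 2ξ₁ / (1ξ₂) = 2.71 → ξ₁ = 1.355 ξ₂.
Substitute: (2·1.355 + 1) ξ₂ = 62.08 → ξ₂ = 16.73 kmol, ξ₁ = 22.67 kmol.
Outlet amounts (n = n₀ + Σ ν·ξ):
  F: 98.7 − 2(22.67) − 1(16.73) = 36.62
  B: 190.7 − 2(22.67) − 1(16.73) = 128.6
  D: 0 + 2(22.67) = 45.35
  A: 0 + 1(16.73) = 16.73
Total out = 227.3 kmol; y_B = 128.6 / 227.3 = 0.5658.

0.566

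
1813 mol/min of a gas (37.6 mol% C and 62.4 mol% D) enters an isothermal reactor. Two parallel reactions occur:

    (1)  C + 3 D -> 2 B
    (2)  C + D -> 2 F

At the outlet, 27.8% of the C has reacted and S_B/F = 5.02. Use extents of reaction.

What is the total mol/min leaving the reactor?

1500 mol/min

Conversion of C: C consumed = 0.278 × 681.7 = 189.5 mol/min = 1ξ₁ + 1ξ₂.
Selectivity: 2ξ₁ / (2ξ₂) = 5.02 → ξ₁ = 5.02 ξ₂.
Substitute: (1·5.02 + 1) ξ₂ = 189.5 → ξ₂ = 31.48 mol/min, ξ₁ = 158 mol/min.
Outlet amounts (n = n₀ + Σ ν·ξ):
  C: 681.7 − 1(158) − 1(31.48) = 492.2
  D: 1131 − 3(158) − 1(31.48) = 625.7
  B: 0 + 2(158) = 316.1
  F: 0 + 2(31.48) = 62.96
Total out = 492.2 + 625.7 + 316.1 + 62.96 = 1497 mol/min.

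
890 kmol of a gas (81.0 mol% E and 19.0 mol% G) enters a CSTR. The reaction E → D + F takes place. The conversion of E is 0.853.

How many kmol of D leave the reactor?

E reacted = 0.853 × 720.9 = 614.9 kmol; ν_E = −1, so ξ = 614.9/1 = 614.9 kmol.
Outlet amounts (n = n₀ + ν ξ):
  E: 720.9 − 1(614.9) = 106
  D: 0 + 1(614.9) = 614.9
  F: 0 + 1(614.9) = 614.9
  G: 169.1 (inert)

615 kmol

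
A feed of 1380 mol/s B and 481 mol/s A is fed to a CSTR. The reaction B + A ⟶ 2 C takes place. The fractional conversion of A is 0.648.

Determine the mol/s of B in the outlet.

1070 mol/s

A reacted = 0.648 × 481 = 311.7 mol/s; ν_A = −1, so ξ = 311.7/1 = 311.7 mol/s.
Outlet amounts (n = n₀ + ν ξ):
  B: 1380 − 1(311.7) = 1068
  A: 481 − 1(311.7) = 169.3
  C: 0 + 2(311.7) = 623.4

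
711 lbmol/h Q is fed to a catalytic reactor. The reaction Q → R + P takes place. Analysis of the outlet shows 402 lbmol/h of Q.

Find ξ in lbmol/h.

ξ = 309 lbmol/h

For Q: n = n₀ − 1ξ → 402 = 711 − 1ξ, giving ξ = 309 lbmol/h.
Outlet amounts (n = n₀ + ν ξ):
  Q: 711 − 1(309) = 402
  R: 0 + 1(309) = 309
  P: 0 + 1(309) = 309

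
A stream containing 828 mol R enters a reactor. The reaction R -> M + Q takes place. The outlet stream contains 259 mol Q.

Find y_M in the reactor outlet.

0.238

For Q: n = n₀ + 1ξ → 259 = 0 + 1ξ, giving ξ = 259 mol.
Outlet amounts (n = n₀ + ν ξ):
  R: 828 − 1(259) = 569
  M: 0 + 1(259) = 259
  Q: 0 + 1(259) = 259
Total out = 1087 mol; y_M = 259 / 1087 = 0.2383.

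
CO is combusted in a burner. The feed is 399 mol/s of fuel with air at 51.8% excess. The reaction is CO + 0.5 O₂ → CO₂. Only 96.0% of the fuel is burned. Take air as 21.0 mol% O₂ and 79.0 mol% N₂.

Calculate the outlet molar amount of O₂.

Stoichiometric O₂ = 0.5 × 399 = 199.5 mol/s; O₂ fed = 199.5 × 1.518 = 302.8 mol/s.
N₂ fed = 302.8 × 79/21 = 1139 mol/s.
Fuel reacted = 0.96 × 399 → ξ = 383 mol/s.
Outlet (n = n₀ + ν ξ):
  CO: 399 − 1(383) = 15.96
  O₂: 302.8 − 0.5(383) = 111.3
  N₂: 1139 (inert)
  CO₂: 0 + 1(383) = 383

111 mol/s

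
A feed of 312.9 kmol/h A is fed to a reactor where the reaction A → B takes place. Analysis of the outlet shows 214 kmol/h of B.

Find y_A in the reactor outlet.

For B: n = n₀ + 1ξ → 214 = 0 + 1ξ, giving ξ = 214 kmol/h.
Outlet amounts (n = n₀ + ν ξ):
  A: 312.9 − 1(214) = 98.9
  B: 0 + 1(214) = 214
Total out = 312.9 kmol/h; y_A = 98.9 / 312.9 = 0.3161.

0.316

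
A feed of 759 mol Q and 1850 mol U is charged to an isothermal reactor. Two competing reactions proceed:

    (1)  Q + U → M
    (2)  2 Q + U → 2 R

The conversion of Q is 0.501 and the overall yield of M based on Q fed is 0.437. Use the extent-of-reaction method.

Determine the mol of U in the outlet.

Yield of M: 1ξ₁ / 759 = 0.437 → ξ₁ = 331.7 mol.
Conversion of Q: 1ξ₁ + 2ξ₂ = 0.501 × 759 = 380.3 → ξ₂ = 24.29 mol.
Outlet amounts (n = n₀ + Σ ν·ξ):
  Q: 759 − 1(331.7) − 2(24.29) = 378.7
  U: 1850 − 1(331.7) − 1(24.29) = 1494
  M: 0 + 1(331.7) = 331.7
  R: 0 + 2(24.29) = 48.58

1490 mol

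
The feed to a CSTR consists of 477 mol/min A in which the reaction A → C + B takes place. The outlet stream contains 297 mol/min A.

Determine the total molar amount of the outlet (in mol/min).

For A: n = n₀ − 1ξ → 297 = 477 − 1ξ, giving ξ = 180 mol/min.
Outlet amounts (n = n₀ + ν ξ):
  A: 477 − 1(180) = 297
  C: 0 + 1(180) = 180
  B: 0 + 1(180) = 180
Total out = 297 + 180 + 180 = 657 mol/min.

657 mol/min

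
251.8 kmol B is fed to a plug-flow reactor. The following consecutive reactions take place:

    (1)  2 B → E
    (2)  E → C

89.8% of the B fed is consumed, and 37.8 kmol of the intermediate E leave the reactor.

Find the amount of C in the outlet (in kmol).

Conversion of B: B consumed = 2ξ₁ = 0.898 × 251.8 → ξ₁ = 113.1 kmol.
E balance: n_E = 0 + 1ξ₁ − 1ξ₂ = 37.8 → ξ₂ = (1·113.1 − 37.8)/1 = 75.26 kmol.
Outlet amounts (n = n₀ + Σ ν·ξ):
  B: 251.8 − 2(113.1) = 25.68
  E: 0 + 1(113.1) − 1(75.26) = 37.8
  C: 0 + 1(75.26) = 75.26

75.3 kmol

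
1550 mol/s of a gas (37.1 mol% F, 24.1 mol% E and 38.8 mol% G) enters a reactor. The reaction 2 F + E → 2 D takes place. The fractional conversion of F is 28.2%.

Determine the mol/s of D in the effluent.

F reacted = 0.282 × 575 = 162.2 mol/s; ν_F = −2, so ξ = 162.2/2 = 81.08 mol/s.
Outlet amounts (n = n₀ + ν ξ):
  F: 575 − 2(81.08) = 412.9
  E: 373.6 − 1(81.08) = 292.5
  D: 0 + 2(81.08) = 162.2
  G: 601.4 (inert)

162 mol/s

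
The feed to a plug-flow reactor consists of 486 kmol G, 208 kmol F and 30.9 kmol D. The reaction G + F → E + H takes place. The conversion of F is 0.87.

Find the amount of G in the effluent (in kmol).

F reacted = 0.87 × 208 = 181 kmol; ν_F = −1, so ξ = 181/1 = 181 kmol.
Outlet amounts (n = n₀ + ν ξ):
  G: 486 − 1(181) = 305
  F: 208 − 1(181) = 27.04
  E: 0 + 1(181) = 181
  H: 0 + 1(181) = 181
  D: 30.9 (inert)

305 kmol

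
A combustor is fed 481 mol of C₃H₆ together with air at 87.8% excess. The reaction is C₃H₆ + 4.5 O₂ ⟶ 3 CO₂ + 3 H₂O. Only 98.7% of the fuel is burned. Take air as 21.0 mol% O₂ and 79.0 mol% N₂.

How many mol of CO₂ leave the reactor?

Stoichiometric O₂ = 4.5 × 481 = 2164 mol; O₂ fed = 2164 × 1.878 = 4065 mol.
N₂ fed = 4065 × 79/21 = 15290 mol.
Fuel reacted = 0.987 × 481 → ξ = 474.7 mol.
Outlet (n = n₀ + ν ξ):
  C₃H₆: 481 − 1(474.7) = 6.253
  O₂: 4065 − 4.5(474.7) = 1929
  N₂: 15290 (inert)
  CO₂: 0 + 3(474.7) = 1424
  H₂O: 0 + 3(474.7) = 1424

1420 mol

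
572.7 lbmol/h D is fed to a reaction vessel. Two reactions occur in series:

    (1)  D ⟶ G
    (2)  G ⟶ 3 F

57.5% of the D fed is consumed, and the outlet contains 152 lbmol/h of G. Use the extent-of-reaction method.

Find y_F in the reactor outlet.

Conversion of D: D consumed = 1ξ₁ = 0.575 × 572.7 → ξ₁ = 329.3 lbmol/h.
G balance: n_G = 0 + 1ξ₁ − 1ξ₂ = 152 → ξ₂ = (1·329.3 − 152)/1 = 177.3 lbmol/h.
Outlet amounts (n = n₀ + Σ ν·ξ):
  D: 572.7 − 1(329.3) = 243.4
  G: 0 + 1(329.3) − 1(177.3) = 152
  F: 0 + 3(177.3) = 531.9
Total out = 927.3 lbmol/h; y_F = 531.9 / 927.3 = 0.5736.

0.574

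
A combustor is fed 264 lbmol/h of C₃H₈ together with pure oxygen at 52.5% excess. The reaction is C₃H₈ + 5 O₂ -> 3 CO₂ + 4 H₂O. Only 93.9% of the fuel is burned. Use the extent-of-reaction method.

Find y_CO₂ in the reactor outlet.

0.295

Stoichiometric O₂ = 5 × 264 = 1320 lbmol/h; O₂ fed = 1320 × 1.525 = 2013 lbmol/h.
Fuel reacted = 0.939 × 264 → ξ = 247.9 lbmol/h.
Outlet (n = n₀ + ν ξ):
  C₃H₈: 264 − 1(247.9) = 16.1
  O₂: 2013 − 5(247.9) = 773.5
  CO₂: 0 + 3(247.9) = 743.7
  H₂O: 0 + 4(247.9) = 991.6
Total out = 2525 lbmol/h; y_CO₂ = 743.7 / 2525 = 0.2945.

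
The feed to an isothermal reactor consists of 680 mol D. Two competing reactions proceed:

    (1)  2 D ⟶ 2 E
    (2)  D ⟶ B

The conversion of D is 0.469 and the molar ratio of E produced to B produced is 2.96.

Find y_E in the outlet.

0.351

Conversion of D: D consumed = 0.469 × 680 = 318.9 mol = 2ξ₁ + 1ξ₂.
Selectivity: 2ξ₁ / (1ξ₂) = 2.96 → ξ₁ = 1.48 ξ₂.
Substitute: (2·1.48 + 1) ξ₂ = 318.9 → ξ₂ = 80.54 mol, ξ₁ = 119.2 mol.
Outlet amounts (n = n₀ + Σ ν·ξ):
  D: 680 − 2(119.2) − 1(80.54) = 361.1
  E: 0 + 2(119.2) = 238.4
  B: 0 + 1(80.54) = 80.54
Total out = 680 mol; y_E = 238.4 / 680 = 0.3506.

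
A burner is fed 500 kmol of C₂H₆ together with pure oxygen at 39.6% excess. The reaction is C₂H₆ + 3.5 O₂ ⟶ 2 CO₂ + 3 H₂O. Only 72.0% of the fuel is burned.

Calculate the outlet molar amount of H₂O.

1080 kmol

Stoichiometric O₂ = 3.5 × 500 = 1750 kmol; O₂ fed = 1750 × 1.396 = 2443 kmol.
Fuel reacted = 0.72 × 500 → ξ = 360 kmol.
Outlet (n = n₀ + ν ξ):
  C₂H₆: 500 − 1(360) = 140
  O₂: 2443 − 3.5(360) = 1183
  CO₂: 0 + 2(360) = 720
  H₂O: 0 + 3(360) = 1080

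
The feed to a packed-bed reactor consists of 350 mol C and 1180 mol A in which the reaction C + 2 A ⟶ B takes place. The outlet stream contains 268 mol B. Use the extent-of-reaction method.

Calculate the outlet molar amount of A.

For B: n = n₀ + 1ξ → 268 = 0 + 1ξ, giving ξ = 268 mol.
Outlet amounts (n = n₀ + ν ξ):
  C: 350 − 1(268) = 82
  A: 1180 − 2(268) = 644
  B: 0 + 1(268) = 268

644 mol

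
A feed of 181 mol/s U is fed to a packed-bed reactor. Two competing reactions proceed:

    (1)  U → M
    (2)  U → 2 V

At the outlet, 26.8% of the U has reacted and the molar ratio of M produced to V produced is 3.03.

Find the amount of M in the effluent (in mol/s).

41.6 mol/s

Conversion of U: U consumed = 0.268 × 181 = 48.51 mol/s = 1ξ₁ + 1ξ₂.
Selectivity: 1ξ₁ / (2ξ₂) = 3.03 → ξ₁ = 6.06 ξ₂.
Substitute: (1·6.06 + 1) ξ₂ = 48.51 → ξ₂ = 6.871 mol/s, ξ₁ = 41.64 mol/s.
Outlet amounts (n = n₀ + Σ ν·ξ):
  U: 181 − 1(41.64) − 1(6.871) = 132.5
  M: 0 + 1(41.64) = 41.64
  V: 0 + 2(6.871) = 13.74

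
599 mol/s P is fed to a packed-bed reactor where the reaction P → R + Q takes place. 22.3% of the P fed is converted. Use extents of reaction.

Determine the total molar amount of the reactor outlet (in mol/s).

733 mol/s

P reacted = 0.223 × 599 = 133.6 mol/s; ν_P = −1, so ξ = 133.6/1 = 133.6 mol/s.
Outlet amounts (n = n₀ + ν ξ):
  P: 599 − 1(133.6) = 465.4
  R: 0 + 1(133.6) = 133.6
  Q: 0 + 1(133.6) = 133.6
Total out = 465.4 + 133.6 + 133.6 = 732.6 mol/s.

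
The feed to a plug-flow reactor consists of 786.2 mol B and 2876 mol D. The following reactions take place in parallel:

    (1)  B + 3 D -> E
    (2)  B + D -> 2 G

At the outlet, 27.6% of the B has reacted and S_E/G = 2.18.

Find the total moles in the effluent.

3130 mol

Conversion of B: B consumed = 0.276 × 786.2 = 217 mol = 1ξ₁ + 1ξ₂.
Selectivity: 1ξ₁ / (2ξ₂) = 2.18 → ξ₁ = 4.36 ξ₂.
Substitute: (1·4.36 + 1) ξ₂ = 217 → ξ₂ = 40.48 mol, ξ₁ = 176.5 mol.
Outlet amounts (n = n₀ + Σ ν·ξ):
  B: 786.2 − 1(176.5) − 1(40.48) = 569.2
  D: 2876 − 3(176.5) − 1(40.48) = 2306
  E: 0 + 1(176.5) = 176.5
  G: 0 + 2(40.48) = 80.97
Total out = 569.2 + 2306 + 176.5 + 80.97 = 3133 mol.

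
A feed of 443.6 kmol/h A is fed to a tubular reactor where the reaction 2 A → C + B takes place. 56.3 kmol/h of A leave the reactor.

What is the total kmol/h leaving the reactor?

For A: n = n₀ − 2ξ → 56.3 = 443.6 − 2ξ, giving ξ = 193.7 kmol/h.
Outlet amounts (n = n₀ + ν ξ):
  A: 443.6 − 2(193.7) = 56.3
  C: 0 + 1(193.7) = 193.7
  B: 0 + 1(193.7) = 193.7
Total out = 56.3 + 193.7 + 193.7 = 443.6 kmol/h.

444 kmol/h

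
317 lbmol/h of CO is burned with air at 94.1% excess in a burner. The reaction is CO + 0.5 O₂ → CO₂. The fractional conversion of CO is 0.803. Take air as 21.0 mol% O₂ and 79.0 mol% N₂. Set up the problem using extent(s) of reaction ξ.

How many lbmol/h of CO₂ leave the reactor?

Stoichiometric O₂ = 0.5 × 317 = 158.5 lbmol/h; O₂ fed = 158.5 × 1.941 = 307.6 lbmol/h.
N₂ fed = 307.6 × 79/21 = 1157 lbmol/h.
Fuel reacted = 0.803 × 317 → ξ = 254.6 lbmol/h.
Outlet (n = n₀ + ν ξ):
  CO: 317 − 1(254.6) = 62.45
  O₂: 307.6 − 0.5(254.6) = 180.4
  N₂: 1157 (inert)
  CO₂: 0 + 1(254.6) = 254.6

255 lbmol/h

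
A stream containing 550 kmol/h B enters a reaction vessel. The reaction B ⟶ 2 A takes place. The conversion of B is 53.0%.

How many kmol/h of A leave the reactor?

583 kmol/h

B reacted = 0.53 × 550 = 291.5 kmol/h; ν_B = −1, so ξ = 291.5/1 = 291.5 kmol/h.
Outlet amounts (n = n₀ + ν ξ):
  B: 550 − 1(291.5) = 258.5
  A: 0 + 2(291.5) = 583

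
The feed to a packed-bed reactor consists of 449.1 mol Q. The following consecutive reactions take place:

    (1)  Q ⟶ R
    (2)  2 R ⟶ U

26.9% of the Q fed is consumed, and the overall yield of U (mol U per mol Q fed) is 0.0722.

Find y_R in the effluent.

Conversion of Q: Q consumed = 1ξ₁ = 0.269 × 449.1 → ξ₁ = 120.8 mol.
Yield of U: 1ξ₂ / 449.1 = 0.0722 → ξ₂ = 32.43 mol.
Outlet amounts (n = n₀ + Σ ν·ξ):
  Q: 449.1 − 1(120.8) = 328.3
  R: 0 + 1(120.8) − 2(32.43) = 55.96
  U: 0 + 1(32.43) = 32.43
Total out = 416.7 mol; y_R = 55.96 / 416.7 = 0.1343.

0.134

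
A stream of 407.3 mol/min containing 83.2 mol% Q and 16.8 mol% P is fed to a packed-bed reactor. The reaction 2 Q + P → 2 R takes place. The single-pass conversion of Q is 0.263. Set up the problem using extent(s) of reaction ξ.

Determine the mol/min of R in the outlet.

Q reacted = 0.263 × 338.9 = 89.12 mol/min; ν_Q = −2, so ξ = 89.12/2 = 44.56 mol/min.
Outlet amounts (n = n₀ + ν ξ):
  Q: 338.9 − 2(44.56) = 249.7
  P: 68.43 − 1(44.56) = 23.86
  R: 0 + 2(44.56) = 89.12

89.1 mol/min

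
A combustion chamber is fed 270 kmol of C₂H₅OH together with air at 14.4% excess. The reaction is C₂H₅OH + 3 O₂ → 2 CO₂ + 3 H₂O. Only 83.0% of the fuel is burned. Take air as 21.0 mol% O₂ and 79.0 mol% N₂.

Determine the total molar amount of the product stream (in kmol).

4910 kmol

Stoichiometric O₂ = 3 × 270 = 810 kmol; O₂ fed = 810 × 1.144 = 926.6 kmol.
N₂ fed = 926.6 × 79/21 = 3486 kmol.
Fuel reacted = 0.83 × 270 → ξ = 224.1 kmol.
Outlet (n = n₀ + ν ξ):
  C₂H₅OH: 270 − 1(224.1) = 45.9
  O₂: 926.6 − 3(224.1) = 254.3
  N₂: 3486 (inert)
  CO₂: 0 + 2(224.1) = 448.2
  H₂O: 0 + 3(224.1) = 672.3
Total out = 45.9 + 254.3 + 3486 + 448.2 + 672.3 = 4907 kmol.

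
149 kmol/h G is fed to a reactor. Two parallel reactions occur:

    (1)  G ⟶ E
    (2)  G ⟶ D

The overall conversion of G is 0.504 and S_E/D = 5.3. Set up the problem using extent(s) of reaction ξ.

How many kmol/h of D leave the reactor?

11.9 kmol/h

Conversion of G: G consumed = 0.504 × 149 = 75.1 kmol/h = 1ξ₁ + 1ξ₂.
Selectivity: 1ξ₁ / (1ξ₂) = 5.3 → ξ₁ = 5.3 ξ₂.
Substitute: (1·5.3 + 1) ξ₂ = 75.1 → ξ₂ = 11.92 kmol/h, ξ₁ = 63.18 kmol/h.
Outlet amounts (n = n₀ + Σ ν·ξ):
  G: 149 − 1(63.18) − 1(11.92) = 73.9
  E: 0 + 1(63.18) = 63.18
  D: 0 + 1(11.92) = 11.92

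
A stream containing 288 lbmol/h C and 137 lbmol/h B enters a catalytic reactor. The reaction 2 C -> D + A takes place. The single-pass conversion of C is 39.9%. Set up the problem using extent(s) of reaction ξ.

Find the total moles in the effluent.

425 lbmol/h

C reacted = 0.399 × 288 = 114.9 lbmol/h; ν_C = −2, so ξ = 114.9/2 = 57.46 lbmol/h.
Outlet amounts (n = n₀ + ν ξ):
  C: 288 − 2(57.46) = 173.1
  D: 0 + 1(57.46) = 57.46
  A: 0 + 1(57.46) = 57.46
  B: 137 (inert)
Total out = 173.1 + 57.46 + 57.46 + 137 = 425 lbmol/h.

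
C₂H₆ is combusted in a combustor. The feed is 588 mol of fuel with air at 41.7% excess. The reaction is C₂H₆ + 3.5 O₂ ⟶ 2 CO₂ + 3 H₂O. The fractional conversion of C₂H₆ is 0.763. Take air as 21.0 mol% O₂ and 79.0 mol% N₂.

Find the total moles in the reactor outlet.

Stoichiometric O₂ = 3.5 × 588 = 2058 mol; O₂ fed = 2058 × 1.417 = 2916 mol.
N₂ fed = 2916 × 79/21 = 10970 mol.
Fuel reacted = 0.763 × 588 → ξ = 448.6 mol.
Outlet (n = n₀ + ν ξ):
  C₂H₆: 588 − 1(448.6) = 139.4
  O₂: 2916 − 3.5(448.6) = 1346
  N₂: 10970 (inert)
  CO₂: 0 + 2(448.6) = 897.3
  H₂O: 0 + 3(448.6) = 1346
Total out = 139.4 + 1346 + 10970 + 897.3 + 1346 = 14700 mol.

14700 mol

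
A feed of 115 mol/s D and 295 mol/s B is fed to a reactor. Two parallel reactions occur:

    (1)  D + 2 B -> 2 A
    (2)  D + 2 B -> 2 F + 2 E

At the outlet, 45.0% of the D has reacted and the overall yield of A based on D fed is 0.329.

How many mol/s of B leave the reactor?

192 mol/s

Yield of A: 2ξ₁ / 115 = 0.329 → ξ₁ = 18.92 mol/s.
Conversion of D: 1ξ₁ + 1ξ₂ = 0.45 × 115 = 51.75 → ξ₂ = 32.83 mol/s.
Outlet amounts (n = n₀ + Σ ν·ξ):
  D: 115 − 1(18.92) − 1(32.83) = 63.25
  B: 295 − 2(18.92) − 2(32.83) = 191.5
  A: 0 + 2(18.92) = 37.84
  F: 0 + 2(32.83) = 65.66
  E: 0 + 2(32.83) = 65.66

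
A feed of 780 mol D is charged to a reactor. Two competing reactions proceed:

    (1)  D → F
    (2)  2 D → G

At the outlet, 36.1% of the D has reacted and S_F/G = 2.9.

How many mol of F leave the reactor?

167 mol

Conversion of D: D consumed = 0.361 × 780 = 281.6 mol = 1ξ₁ + 2ξ₂.
Selectivity: 1ξ₁ / (1ξ₂) = 2.9 → ξ₁ = 2.9 ξ₂.
Substitute: (1·2.9 + 2) ξ₂ = 281.6 → ξ₂ = 57.47 mol, ξ₁ = 166.6 mol.
Outlet amounts (n = n₀ + Σ ν·ξ):
  D: 780 − 1(166.6) − 2(57.47) = 498.4
  F: 0 + 1(166.6) = 166.6
  G: 0 + 1(57.47) = 57.47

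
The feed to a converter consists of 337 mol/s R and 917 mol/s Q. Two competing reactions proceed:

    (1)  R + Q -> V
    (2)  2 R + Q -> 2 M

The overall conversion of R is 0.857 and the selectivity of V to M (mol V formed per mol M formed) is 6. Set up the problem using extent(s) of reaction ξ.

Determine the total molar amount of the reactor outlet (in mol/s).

986 mol/s

Conversion of R: R consumed = 0.857 × 337 = 288.8 mol/s = 1ξ₁ + 2ξ₂.
Selectivity: 1ξ₁ / (2ξ₂) = 6 → ξ₁ = 12 ξ₂.
Substitute: (1·12 + 2) ξ₂ = 288.8 → ξ₂ = 20.63 mol/s, ξ₁ = 247.6 mol/s.
Outlet amounts (n = n₀ + Σ ν·ξ):
  R: 337 − 1(247.6) − 2(20.63) = 48.19
  Q: 917 − 1(247.6) − 1(20.63) = 648.8
  V: 0 + 1(247.6) = 247.6
  M: 0 + 2(20.63) = 41.26
Total out = 48.19 + 648.8 + 247.6 + 41.26 = 985.8 mol/s.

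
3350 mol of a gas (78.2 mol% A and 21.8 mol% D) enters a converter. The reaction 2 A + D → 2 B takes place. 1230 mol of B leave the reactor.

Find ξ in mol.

For B: n = n₀ + 2ξ → 1230 = 0 + 2ξ, giving ξ = 615 mol.
Outlet amounts (n = n₀ + ν ξ):
  A: 2620 − 2(615) = 1390
  D: 730.3 − 1(615) = 115.3
  B: 0 + 2(615) = 1230

ξ = 615 mol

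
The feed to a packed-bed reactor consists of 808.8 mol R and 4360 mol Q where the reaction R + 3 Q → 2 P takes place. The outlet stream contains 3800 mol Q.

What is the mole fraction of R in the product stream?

0.13

For Q: n = n₀ − 3ξ → 3800 = 4360 − 3ξ, giving ξ = 186.7 mol.
Outlet amounts (n = n₀ + ν ξ):
  R: 808.8 − 1(186.7) = 622.1
  Q: 4360 − 3(186.7) = 3800
  P: 0 + 2(186.7) = 373.3
Total out = 4795 mol; y_R = 622.1 / 4795 = 0.1297.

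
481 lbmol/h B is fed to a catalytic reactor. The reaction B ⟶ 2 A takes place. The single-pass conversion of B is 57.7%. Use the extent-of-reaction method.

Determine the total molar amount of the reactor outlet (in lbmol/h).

759 lbmol/h

B reacted = 0.577 × 481 = 277.5 lbmol/h; ν_B = −1, so ξ = 277.5/1 = 277.5 lbmol/h.
Outlet amounts (n = n₀ + ν ξ):
  B: 481 − 1(277.5) = 203.5
  A: 0 + 2(277.5) = 555.1
Total out = 203.5 + 555.1 = 758.5 lbmol/h.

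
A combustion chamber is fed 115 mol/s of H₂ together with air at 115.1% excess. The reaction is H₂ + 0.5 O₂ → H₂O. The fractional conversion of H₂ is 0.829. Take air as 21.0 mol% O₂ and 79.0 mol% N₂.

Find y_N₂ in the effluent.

Stoichiometric O₂ = 0.5 × 115 = 57.5 mol/s; O₂ fed = 57.5 × 2.151 = 123.7 mol/s.
N₂ fed = 123.7 × 79/21 = 465.3 mol/s.
Fuel reacted = 0.829 × 115 → ξ = 95.33 mol/s.
Outlet (n = n₀ + ν ξ):
  H₂: 115 − 1(95.33) = 19.67
  O₂: 123.7 − 0.5(95.33) = 76.01
  N₂: 465.3 (inert)
  H₂O: 0 + 1(95.33) = 95.33
Total out = 656.3 mol/s; y_N₂ = 465.3 / 656.3 = 0.709.

0.709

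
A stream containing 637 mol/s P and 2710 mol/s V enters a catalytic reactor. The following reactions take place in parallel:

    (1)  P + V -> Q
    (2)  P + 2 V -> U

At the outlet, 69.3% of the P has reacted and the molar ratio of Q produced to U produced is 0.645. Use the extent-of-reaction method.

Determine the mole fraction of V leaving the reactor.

Conversion of P: P consumed = 0.693 × 637 = 441.4 mol/s = 1ξ₁ + 1ξ₂.
Selectivity: 1ξ₁ / (1ξ₂) = 0.645 → ξ₁ = 0.645 ξ₂.
Substitute: (1·0.645 + 1) ξ₂ = 441.4 → ξ₂ = 268.4 mol/s, ξ₁ = 173.1 mol/s.
Outlet amounts (n = n₀ + Σ ν·ξ):
  P: 637 − 1(173.1) − 1(268.4) = 195.6
  V: 2710 − 1(173.1) − 2(268.4) = 2000
  Q: 0 + 1(173.1) = 173.1
  U: 0 + 1(268.4) = 268.4
Total out = 2637 mol/s; y_V = 2000 / 2637 = 0.7585.

0.758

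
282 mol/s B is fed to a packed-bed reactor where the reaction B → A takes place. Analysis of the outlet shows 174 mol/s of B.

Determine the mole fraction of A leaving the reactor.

0.383

For B: n = n₀ − 1ξ → 174 = 282 − 1ξ, giving ξ = 108 mol/s.
Outlet amounts (n = n₀ + ν ξ):
  B: 282 − 1(108) = 174
  A: 0 + 1(108) = 108
Total out = 282 mol/s; y_A = 108 / 282 = 0.383.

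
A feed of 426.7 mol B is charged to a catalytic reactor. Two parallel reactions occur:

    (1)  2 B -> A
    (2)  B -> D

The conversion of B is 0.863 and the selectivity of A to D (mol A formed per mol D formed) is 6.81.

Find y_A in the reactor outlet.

0.672

Conversion of B: B consumed = 0.863 × 426.7 = 368.2 mol = 2ξ₁ + 1ξ₂.
Selectivity: 1ξ₁ / (1ξ₂) = 6.81 → ξ₁ = 6.81 ξ₂.
Substitute: (2·6.81 + 1) ξ₂ = 368.2 → ξ₂ = 25.19 mol, ξ₁ = 171.5 mol.
Outlet amounts (n = n₀ + Σ ν·ξ):
  B: 426.7 − 2(171.5) − 1(25.19) = 58.46
  A: 0 + 1(171.5) = 171.5
  D: 0 + 1(25.19) = 25.19
Total out = 255.2 mol; y_A = 171.5 / 255.2 = 0.6722.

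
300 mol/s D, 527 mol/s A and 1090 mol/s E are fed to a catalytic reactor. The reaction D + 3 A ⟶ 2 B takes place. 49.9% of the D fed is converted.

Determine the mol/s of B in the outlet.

299 mol/s

D reacted = 0.499 × 300 = 149.7 mol/s; ν_D = −1, so ξ = 149.7/1 = 149.7 mol/s.
Outlet amounts (n = n₀ + ν ξ):
  D: 300 − 1(149.7) = 150.3
  A: 527 − 3(149.7) = 77.9
  B: 0 + 2(149.7) = 299.4
  E: 1090 (inert)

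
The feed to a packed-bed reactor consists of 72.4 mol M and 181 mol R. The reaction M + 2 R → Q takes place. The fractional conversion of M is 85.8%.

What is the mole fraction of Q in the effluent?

M reacted = 0.858 × 72.4 = 62.12 mol; ν_M = −1, so ξ = 62.12/1 = 62.12 mol.
Outlet amounts (n = n₀ + ν ξ):
  M: 72.4 − 1(62.12) = 10.28
  R: 181 − 2(62.12) = 56.76
  Q: 0 + 1(62.12) = 62.12
Total out = 129.2 mol; y_Q = 62.12 / 129.2 = 0.4809.

0.481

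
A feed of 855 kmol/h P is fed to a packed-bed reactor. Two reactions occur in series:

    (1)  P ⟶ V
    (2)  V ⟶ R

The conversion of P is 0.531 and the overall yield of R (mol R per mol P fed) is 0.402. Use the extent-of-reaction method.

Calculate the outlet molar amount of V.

110 kmol/h

Conversion of P: P consumed = 1ξ₁ = 0.531 × 855 → ξ₁ = 454 kmol/h.
Yield of R: 1ξ₂ / 855 = 0.402 → ξ₂ = 343.7 kmol/h.
Outlet amounts (n = n₀ + Σ ν·ξ):
  P: 855 − 1(454) = 401
  V: 0 + 1(454) − 1(343.7) = 110.3
  R: 0 + 1(343.7) = 343.7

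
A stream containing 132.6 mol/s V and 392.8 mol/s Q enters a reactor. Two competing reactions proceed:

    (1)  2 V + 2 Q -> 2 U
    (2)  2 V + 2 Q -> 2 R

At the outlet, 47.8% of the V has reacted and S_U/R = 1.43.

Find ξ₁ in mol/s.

ξ₁ = 18.6 mol/s

Conversion of V: V consumed = 0.478 × 132.6 = 63.38 mol/s = 2ξ₁ + 2ξ₂.
Selectivity: 2ξ₁ / (2ξ₂) = 1.43 → ξ₁ = 1.43 ξ₂.
Substitute: (2·1.43 + 2) ξ₂ = 63.38 → ξ₂ = 13.04 mol/s, ξ₁ = 18.65 mol/s.
Outlet amounts (n = n₀ + Σ ν·ξ):
  V: 132.6 − 2(18.65) − 2(13.04) = 69.22
  Q: 392.8 − 2(18.65) − 2(13.04) = 329.4
  U: 0 + 2(18.65) = 37.3
  R: 0 + 2(13.04) = 26.08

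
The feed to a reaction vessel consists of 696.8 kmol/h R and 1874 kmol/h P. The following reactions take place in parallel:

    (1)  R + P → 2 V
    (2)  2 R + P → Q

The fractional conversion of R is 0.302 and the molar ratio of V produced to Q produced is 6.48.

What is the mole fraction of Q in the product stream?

0.0161

Conversion of R: R consumed = 0.302 × 696.8 = 210.4 kmol/h = 1ξ₁ + 2ξ₂.
Selectivity: 2ξ₁ / (1ξ₂) = 6.48 → ξ₁ = 3.24 ξ₂.
Substitute: (1·3.24 + 2) ξ₂ = 210.4 → ξ₂ = 40.16 kmol/h, ξ₁ = 130.1 kmol/h.
Outlet amounts (n = n₀ + Σ ν·ξ):
  R: 696.8 − 1(130.1) − 2(40.16) = 486.4
  P: 1874 − 1(130.1) − 1(40.16) = 1704
  V: 0 + 2(130.1) = 260.2
  Q: 0 + 1(40.16) = 40.16
Total out = 2490 kmol/h; y_Q = 40.16 / 2490 = 0.01613.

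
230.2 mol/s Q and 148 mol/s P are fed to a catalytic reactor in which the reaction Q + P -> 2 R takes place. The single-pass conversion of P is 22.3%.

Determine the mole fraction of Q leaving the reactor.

0.521

P reacted = 0.223 × 148 = 33 mol/s; ν_P = −1, so ξ = 33/1 = 33 mol/s.
Outlet amounts (n = n₀ + ν ξ):
  Q: 230.2 − 1(33) = 197.2
  P: 148 − 1(33) = 115
  R: 0 + 2(33) = 66.01
Total out = 378.2 mol/s; y_Q = 197.2 / 378.2 = 0.5214.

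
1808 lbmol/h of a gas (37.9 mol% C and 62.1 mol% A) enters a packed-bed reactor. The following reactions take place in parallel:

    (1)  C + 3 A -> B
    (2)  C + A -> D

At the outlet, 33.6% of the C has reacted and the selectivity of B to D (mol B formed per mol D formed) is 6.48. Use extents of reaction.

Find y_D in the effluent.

0.0261

Conversion of C: C consumed = 0.336 × 685.2 = 230.2 lbmol/h = 1ξ₁ + 1ξ₂.
Selectivity: 1ξ₁ / (1ξ₂) = 6.48 → ξ₁ = 6.48 ξ₂.
Substitute: (1·6.48 + 1) ξ₂ = 230.2 → ξ₂ = 30.78 lbmol/h, ξ₁ = 199.5 lbmol/h.
Outlet amounts (n = n₀ + Σ ν·ξ):
  C: 685.2 − 1(199.5) − 1(30.78) = 455
  A: 1123 − 3(199.5) − 1(30.78) = 493.6
  B: 0 + 1(199.5) = 199.5
  D: 0 + 1(30.78) = 30.78
Total out = 1179 lbmol/h; y_D = 30.78 / 1179 = 0.02611.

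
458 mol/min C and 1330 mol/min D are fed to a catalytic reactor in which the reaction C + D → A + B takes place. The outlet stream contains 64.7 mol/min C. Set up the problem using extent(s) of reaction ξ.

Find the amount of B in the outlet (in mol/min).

393 mol/min

For C: n = n₀ − 1ξ → 64.7 = 458 − 1ξ, giving ξ = 393.3 mol/min.
Outlet amounts (n = n₀ + ν ξ):
  C: 458 − 1(393.3) = 64.7
  D: 1330 − 1(393.3) = 936.7
  A: 0 + 1(393.3) = 393.3
  B: 0 + 1(393.3) = 393.3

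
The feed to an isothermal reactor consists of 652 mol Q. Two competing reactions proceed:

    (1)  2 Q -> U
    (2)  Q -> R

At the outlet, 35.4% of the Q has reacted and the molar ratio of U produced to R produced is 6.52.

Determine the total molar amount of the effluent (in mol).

Conversion of Q: Q consumed = 0.354 × 652 = 230.8 mol = 2ξ₁ + 1ξ₂.
Selectivity: 1ξ₁ / (1ξ₂) = 6.52 → ξ₁ = 6.52 ξ₂.
Substitute: (2·6.52 + 1) ξ₂ = 230.8 → ξ₂ = 16.44 mol, ξ₁ = 107.2 mol.
Outlet amounts (n = n₀ + Σ ν·ξ):
  Q: 652 − 2(107.2) − 1(16.44) = 421.2
  U: 0 + 1(107.2) = 107.2
  R: 0 + 1(16.44) = 16.44
Total out = 421.2 + 107.2 + 16.44 = 544.8 mol.

545 mol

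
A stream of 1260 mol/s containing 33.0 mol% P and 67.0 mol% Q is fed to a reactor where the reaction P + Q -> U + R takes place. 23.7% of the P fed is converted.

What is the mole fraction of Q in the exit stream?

0.592

P reacted = 0.237 × 415.8 = 98.54 mol/s; ν_P = −1, so ξ = 98.54/1 = 98.54 mol/s.
Outlet amounts (n = n₀ + ν ξ):
  P: 415.8 − 1(98.54) = 317.3
  Q: 844.2 − 1(98.54) = 745.7
  U: 0 + 1(98.54) = 98.54
  R: 0 + 1(98.54) = 98.54
Total out = 1260 mol/s; y_Q = 745.7 / 1260 = 0.5918.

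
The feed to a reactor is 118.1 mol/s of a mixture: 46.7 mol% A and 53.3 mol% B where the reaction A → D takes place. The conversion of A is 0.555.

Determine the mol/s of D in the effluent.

30.6 mol/s

A reacted = 0.555 × 55.15 = 30.61 mol/s; ν_A = −1, so ξ = 30.61/1 = 30.61 mol/s.
Outlet amounts (n = n₀ + ν ξ):
  A: 55.15 − 1(30.61) = 24.54
  D: 0 + 1(30.61) = 30.61
  B: 62.95 (inert)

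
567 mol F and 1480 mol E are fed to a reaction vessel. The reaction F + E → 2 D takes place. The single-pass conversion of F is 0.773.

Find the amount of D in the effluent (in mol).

F reacted = 0.773 × 567 = 438.3 mol; ν_F = −1, so ξ = 438.3/1 = 438.3 mol.
Outlet amounts (n = n₀ + ν ξ):
  F: 567 − 1(438.3) = 128.7
  E: 1480 − 1(438.3) = 1042
  D: 0 + 2(438.3) = 876.6

877 mol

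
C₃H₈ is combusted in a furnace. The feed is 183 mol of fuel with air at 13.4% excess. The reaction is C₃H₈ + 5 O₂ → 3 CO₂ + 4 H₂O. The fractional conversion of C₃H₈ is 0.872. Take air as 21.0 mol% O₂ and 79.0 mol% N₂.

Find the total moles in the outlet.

5280 mol

Stoichiometric O₂ = 5 × 183 = 915 mol; O₂ fed = 915 × 1.134 = 1038 mol.
N₂ fed = 1038 × 79/21 = 3903 mol.
Fuel reacted = 0.872 × 183 → ξ = 159.6 mol.
Outlet (n = n₀ + ν ξ):
  C₃H₈: 183 − 1(159.6) = 23.42
  O₂: 1038 − 5(159.6) = 239.7
  N₂: 3903 (inert)
  CO₂: 0 + 3(159.6) = 478.7
  H₂O: 0 + 4(159.6) = 638.3
Total out = 23.42 + 239.7 + 3903 + 478.7 + 638.3 = 5284 mol.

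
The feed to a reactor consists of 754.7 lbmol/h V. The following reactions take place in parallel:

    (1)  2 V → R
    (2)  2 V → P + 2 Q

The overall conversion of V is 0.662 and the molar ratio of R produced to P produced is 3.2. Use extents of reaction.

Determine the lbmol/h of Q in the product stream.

119 lbmol/h

Conversion of V: V consumed = 0.662 × 754.7 = 499.6 lbmol/h = 2ξ₁ + 2ξ₂.
Selectivity: 1ξ₁ / (1ξ₂) = 3.2 → ξ₁ = 3.2 ξ₂.
Substitute: (2·3.2 + 2) ξ₂ = 499.6 → ξ₂ = 59.48 lbmol/h, ξ₁ = 190.3 lbmol/h.
Outlet amounts (n = n₀ + Σ ν·ξ):
  V: 754.7 − 2(190.3) − 2(59.48) = 255.1
  R: 0 + 1(190.3) = 190.3
  P: 0 + 1(59.48) = 59.48
  Q: 0 + 2(59.48) = 119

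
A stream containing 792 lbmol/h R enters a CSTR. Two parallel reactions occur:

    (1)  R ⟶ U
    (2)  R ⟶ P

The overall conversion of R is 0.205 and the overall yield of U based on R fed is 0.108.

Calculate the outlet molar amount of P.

Yield of U: 1ξ₁ / 792 = 0.108 → ξ₁ = 85.54 lbmol/h.
Conversion of R: 1ξ₁ + 1ξ₂ = 0.205 × 792 = 162.4 → ξ₂ = 76.82 lbmol/h.
Outlet amounts (n = n₀ + Σ ν·ξ):
  R: 792 − 1(85.54) − 1(76.82) = 629.6
  U: 0 + 1(85.54) = 85.54
  P: 0 + 1(76.82) = 76.82

76.8 lbmol/h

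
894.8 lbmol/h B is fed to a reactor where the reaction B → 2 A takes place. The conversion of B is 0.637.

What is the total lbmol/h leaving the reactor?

1460 lbmol/h

B reacted = 0.637 × 894.8 = 570 lbmol/h; ν_B = −1, so ξ = 570/1 = 570 lbmol/h.
Outlet amounts (n = n₀ + ν ξ):
  B: 894.8 − 1(570) = 324.8
  A: 0 + 2(570) = 1140
Total out = 324.8 + 1140 = 1465 lbmol/h.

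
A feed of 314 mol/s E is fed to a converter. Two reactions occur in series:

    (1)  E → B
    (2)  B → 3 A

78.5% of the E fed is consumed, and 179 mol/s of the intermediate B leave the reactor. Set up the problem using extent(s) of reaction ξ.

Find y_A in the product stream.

Conversion of E: E consumed = 1ξ₁ = 0.785 × 314 → ξ₁ = 246.5 mol/s.
B balance: n_B = 0 + 1ξ₁ − 1ξ₂ = 179 → ξ₂ = (1·246.5 − 179)/1 = 67.49 mol/s.
Outlet amounts (n = n₀ + Σ ν·ξ):
  E: 314 − 1(246.5) = 67.51
  B: 0 + 1(246.5) − 1(67.49) = 179
  A: 0 + 3(67.49) = 202.5
Total out = 449 mol/s; y_A = 202.5 / 449 = 0.451.

0.451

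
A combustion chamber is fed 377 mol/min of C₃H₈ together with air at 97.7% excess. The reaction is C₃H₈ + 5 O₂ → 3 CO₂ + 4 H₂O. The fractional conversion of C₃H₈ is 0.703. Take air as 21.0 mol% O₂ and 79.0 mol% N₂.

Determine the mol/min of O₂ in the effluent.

2400 mol/min

Stoichiometric O₂ = 5 × 377 = 1885 mol/min; O₂ fed = 1885 × 1.977 = 3727 mol/min.
N₂ fed = 3727 × 79/21 = 14020 mol/min.
Fuel reacted = 0.703 × 377 → ξ = 265 mol/min.
Outlet (n = n₀ + ν ξ):
  C₃H₈: 377 − 1(265) = 112
  O₂: 3727 − 5(265) = 2401
  N₂: 14020 (inert)
  CO₂: 0 + 3(265) = 795.1
  H₂O: 0 + 4(265) = 1060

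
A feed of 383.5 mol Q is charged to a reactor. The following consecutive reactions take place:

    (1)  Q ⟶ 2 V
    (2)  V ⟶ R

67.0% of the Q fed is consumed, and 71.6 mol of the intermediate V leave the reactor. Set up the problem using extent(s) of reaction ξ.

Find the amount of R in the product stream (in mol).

442 mol

Conversion of Q: Q consumed = 1ξ₁ = 0.67 × 383.5 → ξ₁ = 256.9 mol.
V balance: n_V = 0 + 2ξ₁ − 1ξ₂ = 71.6 → ξ₂ = (2·256.9 − 71.6)/1 = 442.3 mol.
Outlet amounts (n = n₀ + Σ ν·ξ):
  Q: 383.5 − 1(256.9) = 126.6
  V: 0 + 2(256.9) − 1(442.3) = 71.6
  R: 0 + 1(442.3) = 442.3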